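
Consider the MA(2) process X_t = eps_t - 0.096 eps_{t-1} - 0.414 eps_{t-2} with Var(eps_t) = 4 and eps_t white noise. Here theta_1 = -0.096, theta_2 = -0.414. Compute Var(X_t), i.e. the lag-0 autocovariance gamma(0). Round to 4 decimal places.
\gamma(0) = 4.7224

For an MA(q) process X_t = eps_t + sum_i theta_i eps_{t-i} with
Var(eps_t) = sigma^2, the variance is
  gamma(0) = sigma^2 * (1 + sum_i theta_i^2).
  sum_i theta_i^2 = (-0.096)^2 + (-0.414)^2 = 0.009216 + 0.171396 = 0.180612.
  gamma(0) = 4 * (1 + 0.180612) = 4 * 1.180612 = 4.722448, which rounds to 4.7224.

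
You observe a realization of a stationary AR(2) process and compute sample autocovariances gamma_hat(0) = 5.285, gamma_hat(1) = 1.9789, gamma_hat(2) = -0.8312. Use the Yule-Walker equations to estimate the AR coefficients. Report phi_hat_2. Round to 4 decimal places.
\hat\phi_{2} = -0.3460

The Yule-Walker equations for an AR(p) process read, in matrix form,
  Gamma_p phi = r_p,   with   (Gamma_p)_{ij} = gamma(|i - j|),
                       (r_p)_i = gamma(i),   i,j = 1..p.
Substitute the sample gammas (Toeplitz matrix and right-hand side of size 2):
  Gamma_p = [[5.285, 1.9789], [1.9789, 5.285]]
  r_p     = [1.9789, -0.8312]
Written out:
  5.285 phi_1 + 1.9789 phi_2 = 1.9789
  1.9789 phi_1 + 5.285 phi_2 = -0.8312
Solve by Cramer's rule:
  det = gamma(0)^2 - gamma(1)^2 = (5.285)^2 - (1.9789)^2 = 27.931225 - 3.91604521 = 24.01517979
  phi_hat_1 = [gamma(1) gamma(0) - gamma(1) gamma(2)] / det = [(1.9789)(5.285) - (1.9789)(-0.8312)] / 24.01517979 = 12.10334818 / 24.01517979 = 0.504
  phi_hat_2 = [gamma(0) gamma(2) - gamma(1)^2] / det = [(5.285)(-0.8312) - (1.9789)^2] / 24.01517979 = -8.30893721 / 24.01517979 = -0.346
So phi_hat = [0.5040, -0.3460].
Therefore phi_hat_2 = -0.3460.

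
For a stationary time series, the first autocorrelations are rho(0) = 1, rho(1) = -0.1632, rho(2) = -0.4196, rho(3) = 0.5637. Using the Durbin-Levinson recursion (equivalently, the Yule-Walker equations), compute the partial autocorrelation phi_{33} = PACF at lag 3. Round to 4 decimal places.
\phi_{33} = 0.5060

The PACF at lag k is phi_{kk}, the last component of the solution
to the Yule-Walker system G_k phi = r_k where
  (G_k)_{ij} = rho(|i - j|), (r_k)_i = rho(i), i,j = 1..k.
Equivalently, Durbin-Levinson gives phi_{kk} iteratively:
  phi_{11} = rho(1)
  phi_{kk} = [rho(k) - sum_{j=1..k-1} phi_{k-1,j} rho(k-j)]
            / [1 - sum_{j=1..k-1} phi_{k-1,j} rho(j)],
  phi_{k,j} = phi_{k-1,j} - phi_{kk} phi_{k-1,k-j},  j = 1..k-1.
Step k = 1:
  phi_11 = rho(1) = -0.1632.
Step k = 2:
  phi_22 = [rho(2) - phi_11 rho(1)] / [1 - phi_11 rho(1)] = [-0.4196 - (-0.1632)(-0.1632)] / [1 - (-0.1632)(-0.1632)]
         = -0.44623424 / 0.97336576 = -0.458445.
  Update: phi_21 = phi_11 - phi_22 phi_11 = -0.1632 - (-0.458445)(-0.1632) = -0.238018.
Step k = 3:
  phi_33 = [rho(3) - phi_21 rho(2) - phi_22 rho(1)] / [1 - phi_21 rho(1) - phi_22 rho(2)]
    numerator   = 0.5637 - (-0.238018)(-0.4196) - (-0.458445)(-0.1632) = 0.38900943
    denominator = 1 - (-0.238018)(-0.1632) - (-0.458445)(-0.4196) = 0.7687921
  phi_33 = 0.38900943 / 0.7687921 = 0.506.
Therefore phi_{33} = 0.5060.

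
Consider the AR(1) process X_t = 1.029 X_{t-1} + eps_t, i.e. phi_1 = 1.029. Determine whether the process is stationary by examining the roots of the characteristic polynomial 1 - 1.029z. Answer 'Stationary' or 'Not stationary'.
\text{Not stationary}

The AR(p) characteristic polynomial is P(z) = 1 - 1.029z.
Stationarity requires all roots to lie outside the unit circle, i.e. |z| > 1 for every root.
This is linear in z: 1 + (-1.029) z = 0  =>  z = -1/(-1.029) = 0.971817,  |z| = 0.971817.
Moduli of all roots: 0.9718.
All moduli strictly greater than 1? No.
Verdict: Not stationary.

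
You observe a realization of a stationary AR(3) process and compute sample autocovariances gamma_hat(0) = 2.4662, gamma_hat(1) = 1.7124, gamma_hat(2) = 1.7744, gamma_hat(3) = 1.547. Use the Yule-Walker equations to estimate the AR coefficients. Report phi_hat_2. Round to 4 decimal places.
\hat\phi_{2} = 0.4230

The Yule-Walker equations for an AR(p) process read, in matrix form,
  Gamma_p phi = r_p,   with   (Gamma_p)_{ij} = gamma(|i - j|),
                       (r_p)_i = gamma(i),   i,j = 1..p.
Substitute the sample gammas (Toeplitz matrix and right-hand side of size 3):
  Gamma_p = [[2.4662, 1.7124, 1.7744], [1.7124, 2.4662, 1.7124], [1.7744, 1.7124, 2.4662]]
  r_p     = [1.7124, 1.7744, 1.547]
Written out (R1..R3):
  (R1) 2.4662 phi_1 + 1.7124 phi_2 + 1.7744 phi_3 = 1.7124
  (R2) 1.7124 phi_1 + 2.4662 phi_2 + 1.7124 phi_3 = 1.7744
  (R3) 1.7744 phi_1 + 1.7124 phi_2 + 2.4662 phi_3 = 1.547
Gaussian elimination:
  R2 <- R2 - (1.7124/2.4662) R1 = R2 - (0.694348) R1:  1.277199 phi_2 + 0.48035 phi_3 = 0.585399
  R3 <- R3 - (1.7744/2.4662) R1 = R3 - (0.719487) R1:  0.48035 phi_2 + 1.189541 phi_3 = 0.31495
  R3 <- R3 - (0.48035/1.277199) R2 = R3 - (0.376096) R2:  1.008884 phi_3 = 0.094783
Back-substitution:
  phi_hat_3 = 0.094783 / 1.008884 = 0.093949
  phi_hat_2 = (0.585399 - (0.48035)(0.093949)) / 1.277199 = 0.423012
  phi_hat_1 = (1.7124 - (1.7124)(0.423012) - (1.7744)(0.093949)) / 2.4662 = 0.333035
So phi_hat = [0.3330, 0.4230, 0.0939].
Therefore phi_hat_2 = 0.4230.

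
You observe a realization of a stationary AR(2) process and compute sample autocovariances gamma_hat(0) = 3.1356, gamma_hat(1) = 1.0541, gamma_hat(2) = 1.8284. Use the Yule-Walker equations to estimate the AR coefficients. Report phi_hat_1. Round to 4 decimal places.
\hat\phi_{1} = 0.1580

The Yule-Walker equations for an AR(p) process read, in matrix form,
  Gamma_p phi = r_p,   with   (Gamma_p)_{ij} = gamma(|i - j|),
                       (r_p)_i = gamma(i),   i,j = 1..p.
Substitute the sample gammas (Toeplitz matrix and right-hand side of size 2):
  Gamma_p = [[3.1356, 1.0541], [1.0541, 3.1356]]
  r_p     = [1.0541, 1.8284]
Written out:
  3.1356 phi_1 + 1.0541 phi_2 = 1.0541
  1.0541 phi_1 + 3.1356 phi_2 = 1.8284
Solve by Cramer's rule:
  det = gamma(0)^2 - gamma(1)^2 = (3.1356)^2 - (1.0541)^2 = 9.83198736 - 1.11112681 = 8.72086055
  phi_hat_1 = [gamma(1) gamma(0) - gamma(1) gamma(2)] / det = [(1.0541)(3.1356) - (1.0541)(1.8284)] / 8.72086055 = 1.37791952 / 8.72086055 = 0.158
  phi_hat_2 = [gamma(0) gamma(2) - gamma(1)^2] / det = [(3.1356)(1.8284) - (1.0541)^2] / 8.72086055 = 4.62200423 / 8.72086055 = 0.53
So phi_hat = [0.1580, 0.5300].
Therefore phi_hat_1 = 0.1580.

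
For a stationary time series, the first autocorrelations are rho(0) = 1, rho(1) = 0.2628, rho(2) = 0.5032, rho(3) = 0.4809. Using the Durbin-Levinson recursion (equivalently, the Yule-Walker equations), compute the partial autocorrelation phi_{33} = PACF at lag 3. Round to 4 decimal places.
\phi_{33} = 0.3950

The PACF at lag k is phi_{kk}, the last component of the solution
to the Yule-Walker system G_k phi = r_k where
  (G_k)_{ij} = rho(|i - j|), (r_k)_i = rho(i), i,j = 1..k.
Equivalently, Durbin-Levinson gives phi_{kk} iteratively:
  phi_{11} = rho(1)
  phi_{kk} = [rho(k) - sum_{j=1..k-1} phi_{k-1,j} rho(k-j)]
            / [1 - sum_{j=1..k-1} phi_{k-1,j} rho(j)],
  phi_{k,j} = phi_{k-1,j} - phi_{kk} phi_{k-1,k-j},  j = 1..k-1.
Step k = 1:
  phi_11 = rho(1) = 0.2628.
Step k = 2:
  phi_22 = [rho(2) - phi_11 rho(1)] / [1 - phi_11 rho(1)] = [0.5032 - (0.2628)(0.2628)] / [1 - (0.2628)(0.2628)]
         = 0.43413616 / 0.93093616 = 0.466344.
  Update: phi_21 = phi_11 - phi_22 phi_11 = 0.2628 - (0.466344)(0.2628) = 0.140245.
Step k = 3:
  phi_33 = [rho(3) - phi_21 rho(2) - phi_22 rho(1)] / [1 - phi_21 rho(1) - phi_22 rho(2)]
    numerator   = 0.4809 - (0.140245)(0.5032) - (0.466344)(0.2628) = 0.28777366
    denominator = 1 - (0.140245)(0.2628) - (0.466344)(0.5032) = 0.72847952
  phi_33 = 0.28777366 / 0.72847952 = 0.395.
Therefore phi_{33} = 0.3950.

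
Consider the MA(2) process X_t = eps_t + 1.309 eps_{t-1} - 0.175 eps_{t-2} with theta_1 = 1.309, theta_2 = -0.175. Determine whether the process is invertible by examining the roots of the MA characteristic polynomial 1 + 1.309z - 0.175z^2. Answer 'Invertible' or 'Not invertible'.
\text{Not invertible}

The MA(q) characteristic polynomial is P(z) = 1 + 1.309z - 0.175z^2.
Invertibility requires all roots to lie outside the unit circle, i.e. |z| > 1 for every root.
Set 1 + (1.309) z + (-0.175) z^2 = 0, i.e. a z^2 + b z + c = 0 with a = -0.175, b = 1.309, c = 1.
Discriminant D = b^2 - 4ac = (1.309)^2 - 4*(-0.175)*1 = 1.713481 - (-0.7) = 2.413481.
D >= 0, so the roots are real: z = (-b +/- sqrt(D)) / (2a) = (-1.309 +/- 1.553538) / (-0.35).
  z_1 = (-1.309 + 1.553538) / (-0.35) = -0.6987,   |z_1| = 0.6987.
  z_2 = (-1.309 - 1.553538) / (-0.35) = 8.1787,   |z_2| = 8.1787.
Moduli of all roots: 0.6987, 8.1787.
All moduli strictly greater than 1? No.
Verdict: Not invertible.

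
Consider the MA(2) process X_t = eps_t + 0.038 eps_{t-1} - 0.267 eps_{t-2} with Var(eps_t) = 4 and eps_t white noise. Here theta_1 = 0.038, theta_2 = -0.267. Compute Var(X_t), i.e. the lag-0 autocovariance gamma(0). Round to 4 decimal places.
\gamma(0) = 4.2909

For an MA(q) process X_t = eps_t + sum_i theta_i eps_{t-i} with
Var(eps_t) = sigma^2, the variance is
  gamma(0) = sigma^2 * (1 + sum_i theta_i^2).
  sum_i theta_i^2 = (0.038)^2 + (-0.267)^2 = 0.001444 + 0.071289 = 0.072733.
  gamma(0) = 4 * (1 + 0.072733) = 4 * 1.072733 = 4.290932, which rounds to 4.2909.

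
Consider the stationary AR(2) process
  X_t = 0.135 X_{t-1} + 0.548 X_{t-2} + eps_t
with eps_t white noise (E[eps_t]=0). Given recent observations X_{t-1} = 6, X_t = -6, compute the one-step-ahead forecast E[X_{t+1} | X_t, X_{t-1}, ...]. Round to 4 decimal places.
E[X_{t+1} \mid \mathcal F_t] = 2.4780

For an AR(p) model X_t = c + sum_i phi_i X_{t-i} + eps_t, the
one-step-ahead conditional mean is
  E[X_{t+1} | X_t, ...] = c + sum_i phi_i X_{t+1-i}.
Substitute known values:
  E[X_{t+1} | ...] = (0.135) * (-6) + (0.548) * (6)
                   = 2.4780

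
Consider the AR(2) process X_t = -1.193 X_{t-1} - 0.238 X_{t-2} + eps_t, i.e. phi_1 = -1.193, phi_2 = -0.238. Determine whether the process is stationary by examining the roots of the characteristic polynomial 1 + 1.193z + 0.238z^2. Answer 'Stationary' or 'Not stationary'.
\text{Stationary}

The AR(p) characteristic polynomial is P(z) = 1 + 1.193z + 0.238z^2.
Stationarity requires all roots to lie outside the unit circle, i.e. |z| > 1 for every root.
Set 1 + (1.193) z + (0.238) z^2 = 0, i.e. a z^2 + b z + c = 0 with a = 0.238, b = 1.193, c = 1.
Discriminant D = b^2 - 4ac = (1.193)^2 - 4*(0.238)*1 = 1.423249 - (0.952) = 0.471249.
D >= 0, so the roots are real: z = (-b +/- sqrt(D)) / (2a) = (-1.193 +/- 0.686476) / (0.476).
  z_1 = (-1.193 + 0.686476) / (0.476) = -1.0641,   |z_1| = 1.0641.
  z_2 = (-1.193 - 0.686476) / (0.476) = -3.9485,   |z_2| = 3.9485.
Moduli of all roots: 1.0641, 3.9485.
All moduli strictly greater than 1? Yes.
Verdict: Stationary.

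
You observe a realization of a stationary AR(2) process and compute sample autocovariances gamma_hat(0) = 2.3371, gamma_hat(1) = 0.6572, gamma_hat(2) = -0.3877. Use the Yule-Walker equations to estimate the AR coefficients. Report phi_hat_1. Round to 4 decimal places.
\hat\phi_{1} = 0.3560

The Yule-Walker equations for an AR(p) process read, in matrix form,
  Gamma_p phi = r_p,   with   (Gamma_p)_{ij} = gamma(|i - j|),
                       (r_p)_i = gamma(i),   i,j = 1..p.
Substitute the sample gammas (Toeplitz matrix and right-hand side of size 2):
  Gamma_p = [[2.3371, 0.6572], [0.6572, 2.3371]]
  r_p     = [0.6572, -0.3877]
Written out:
  2.3371 phi_1 + 0.6572 phi_2 = 0.6572
  0.6572 phi_1 + 2.3371 phi_2 = -0.3877
Solve by Cramer's rule:
  det = gamma(0)^2 - gamma(1)^2 = (2.3371)^2 - (0.6572)^2 = 5.46203641 - 0.43191184 = 5.03012457
  phi_hat_1 = [gamma(1) gamma(0) - gamma(1) gamma(2)] / det = [(0.6572)(2.3371) - (0.6572)(-0.3877)] / 5.03012457 = 1.79073856 / 5.03012457 = 0.356
  phi_hat_2 = [gamma(0) gamma(2) - gamma(1)^2] / det = [(2.3371)(-0.3877) - (0.6572)^2] / 5.03012457 = -1.33800551 / 5.03012457 = -0.266
So phi_hat = [0.3560, -0.2660].
Therefore phi_hat_1 = 0.3560.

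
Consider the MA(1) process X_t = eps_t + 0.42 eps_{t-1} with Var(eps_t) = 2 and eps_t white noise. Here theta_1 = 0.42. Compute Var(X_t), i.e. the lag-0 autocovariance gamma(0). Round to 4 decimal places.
\gamma(0) = 2.3528

For an MA(q) process X_t = eps_t + sum_i theta_i eps_{t-i} with
Var(eps_t) = sigma^2, the variance is
  gamma(0) = sigma^2 * (1 + sum_i theta_i^2).
  sum_i theta_i^2 = (0.42)^2 = 0.1764.
  gamma(0) = 2 * (1 + 0.1764) = 2 * 1.1764 = 2.3528.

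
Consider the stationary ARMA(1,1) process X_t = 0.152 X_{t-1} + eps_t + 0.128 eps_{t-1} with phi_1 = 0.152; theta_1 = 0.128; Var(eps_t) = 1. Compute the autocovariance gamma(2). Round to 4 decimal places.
\gamma(2) = 0.0444

Multiply the model equation by X_{t-k} and take expectations. With theta_0 = psi_0 = 1 and psi_j the MA(infinity) weights, this gives
  gamma(k) - sum_i phi_i gamma(k-i) = c_k,
  c_k = sigma^2 * sum_{j=k..q} theta_j psi_{j-k}   (c_k = 0 for k > q),
using gamma(-m) = gamma(m).
psi-weights needed (psi_j = theta_j + sum_i phi_i psi_{j-i}):
  psi_1 = theta_1 + phi_1 = 0.128 + (0.152) = 0.28
Right-hand sides:
  c_0 = sigma^2 (1 + theta_1 psi_1) = 1 * (1 + (0.128)(0.28)) = 1 * 1.03584 = 1.03584
  c_1 = sigma^2 theta_1 = 1 * (0.128) = 0.128
  c_2 = 0
Equations for k = 0 and k = 1 (AR order 1):
  gamma(0) = phi_1 gamma(1) + c_0
  gamma(1) = phi_1 gamma(0) + c_1
Substituting the second into the first: gamma(0) (1 - phi_1^2) = c_0 + phi_1 c_1, so
  gamma(0) = (c_0 + phi_1 c_1) / (1 - phi_1^2) = (1.03584 + (0.152)(0.128)) / (1 - (0.152)^2) = 1.055296 / 0.976896 = 1.080254.
  gamma(1) = phi_1 gamma(0) + c_1 = (0.152)(1.080254) + (0.128) = 0.292199.
For k = 2 (> q): gamma(2) = phi_1 gamma(1) = (0.152)(0.292199) = 0.044414.
Therefore gamma(2) = 0.0444 (to 4 decimal places).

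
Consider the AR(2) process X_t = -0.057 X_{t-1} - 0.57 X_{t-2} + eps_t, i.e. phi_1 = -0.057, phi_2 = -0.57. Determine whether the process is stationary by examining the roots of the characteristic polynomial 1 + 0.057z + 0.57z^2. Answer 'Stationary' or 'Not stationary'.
\text{Stationary}

The AR(p) characteristic polynomial is P(z) = 1 + 0.057z + 0.57z^2.
Stationarity requires all roots to lie outside the unit circle, i.e. |z| > 1 for every root.
Set 1 + (0.057) z + (0.57) z^2 = 0, i.e. a z^2 + b z + c = 0 with a = 0.57, b = 0.057, c = 1.
Discriminant D = b^2 - 4ac = (0.057)^2 - 4*(0.57)*1 = 0.003249 - (2.28) = -2.276751.
D < 0, so the roots are the complex-conjugate pair z = (-b +/- i sqrt(-D)) / (2a) = -0.05 +/- 1.3236i.
For a conjugate pair |z|^2 = z * conj(z) = (product of roots) = c/a = 1/(0.57) = 1.754386, so |z| = sqrt(1.754386) = 1.3245 for both roots.
Moduli of all roots: 1.3245, 1.3245.
All moduli strictly greater than 1? Yes.
Verdict: Stationary.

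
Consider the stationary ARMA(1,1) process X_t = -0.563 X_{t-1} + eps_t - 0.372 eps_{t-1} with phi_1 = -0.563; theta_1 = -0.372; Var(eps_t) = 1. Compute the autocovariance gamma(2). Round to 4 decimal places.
\gamma(2) = 0.9321

Multiply the model equation by X_{t-k} and take expectations. With theta_0 = psi_0 = 1 and psi_j the MA(infinity) weights, this gives
  gamma(k) - sum_i phi_i gamma(k-i) = c_k,
  c_k = sigma^2 * sum_{j=k..q} theta_j psi_{j-k}   (c_k = 0 for k > q),
using gamma(-m) = gamma(m).
psi-weights needed (psi_j = theta_j + sum_i phi_i psi_{j-i}):
  psi_1 = theta_1 + phi_1 = -0.372 + (-0.563) = -0.935
Right-hand sides:
  c_0 = sigma^2 (1 + theta_1 psi_1) = 1 * (1 + (-0.372)(-0.935)) = 1 * 1.34782 = 1.34782
  c_1 = sigma^2 theta_1 = 1 * (-0.372) = -0.372
  c_2 = 0
Equations for k = 0 and k = 1 (AR order 1):
  gamma(0) = phi_1 gamma(1) + c_0
  gamma(1) = phi_1 gamma(0) + c_1
Substituting the second into the first: gamma(0) (1 - phi_1^2) = c_0 + phi_1 c_1, so
  gamma(0) = (c_0 + phi_1 c_1) / (1 - phi_1^2) = (1.34782 + (-0.563)(-0.372)) / (1 - (-0.563)^2) = 1.557256 / 0.683031 = 2.27992.
  gamma(1) = phi_1 gamma(0) + c_1 = (-0.563)(2.27992) + (-0.372) = -1.655595.
For k = 2 (> q): gamma(2) = phi_1 gamma(1) = (-0.563)(-1.655595) = 0.9321.
Therefore gamma(2) = 0.9321 (to 4 decimal places).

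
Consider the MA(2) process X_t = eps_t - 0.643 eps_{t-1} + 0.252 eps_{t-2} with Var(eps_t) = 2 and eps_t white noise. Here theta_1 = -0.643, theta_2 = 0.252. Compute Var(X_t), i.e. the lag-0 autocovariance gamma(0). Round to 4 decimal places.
\gamma(0) = 2.9539

For an MA(q) process X_t = eps_t + sum_i theta_i eps_{t-i} with
Var(eps_t) = sigma^2, the variance is
  gamma(0) = sigma^2 * (1 + sum_i theta_i^2).
  sum_i theta_i^2 = (-0.643)^2 + (0.252)^2 = 0.413449 + 0.063504 = 0.476953.
  gamma(0) = 2 * (1 + 0.476953) = 2 * 1.476953 = 2.953906, which rounds to 2.9539.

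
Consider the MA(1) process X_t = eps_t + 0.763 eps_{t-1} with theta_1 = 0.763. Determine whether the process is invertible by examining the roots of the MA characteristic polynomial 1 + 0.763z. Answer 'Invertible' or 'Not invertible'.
\text{Invertible}

The MA(q) characteristic polynomial is P(z) = 1 + 0.763z.
Invertibility requires all roots to lie outside the unit circle, i.e. |z| > 1 for every root.
This is linear in z: 1 + (0.763) z = 0  =>  z = -1/(0.763) = -1.310616,  |z| = 1.310616.
Moduli of all roots: 1.3106.
All moduli strictly greater than 1? Yes.
Verdict: Invertible.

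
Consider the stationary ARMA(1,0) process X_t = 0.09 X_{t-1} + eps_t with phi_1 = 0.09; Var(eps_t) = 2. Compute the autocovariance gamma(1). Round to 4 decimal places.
\gamma(1) = 0.1815

Multiply the model equation by X_{t-k} and take expectations. With theta_0 = psi_0 = 1 and psi_j the MA(infinity) weights, this gives
  gamma(k) - sum_i phi_i gamma(k-i) = c_k,
  c_k = sigma^2 * sum_{j=k..q} theta_j psi_{j-k}   (c_k = 0 for k > q),
using gamma(-m) = gamma(m).
Pure AR (q = 0): c_0 = sigma^2 = 2, c_k = 0 for k >= 1.
Equations for k = 0 and k = 1 (AR order 1):
  gamma(0) = phi_1 gamma(1) + c_0
  gamma(1) = phi_1 gamma(0) + c_1
Substituting the second into the first: gamma(0) (1 - phi_1^2) = c_0 + phi_1 c_1, so
  gamma(0) = c_0 / (1 - phi_1^2) = 2 / (1 - (0.09)^2) = 2 / 0.9919 = 2.016332.
  gamma(1) = phi_1 gamma(0) = (0.09)(2.016332) = 0.18147.
Therefore gamma(1) = 0.1815 (to 4 decimal places).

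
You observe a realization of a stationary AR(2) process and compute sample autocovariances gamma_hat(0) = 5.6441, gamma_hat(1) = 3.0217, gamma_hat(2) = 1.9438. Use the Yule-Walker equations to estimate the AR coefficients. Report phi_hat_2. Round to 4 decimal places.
\hat\phi_{2} = 0.0810

The Yule-Walker equations for an AR(p) process read, in matrix form,
  Gamma_p phi = r_p,   with   (Gamma_p)_{ij} = gamma(|i - j|),
                       (r_p)_i = gamma(i),   i,j = 1..p.
Substitute the sample gammas (Toeplitz matrix and right-hand side of size 2):
  Gamma_p = [[5.6441, 3.0217], [3.0217, 5.6441]]
  r_p     = [3.0217, 1.9438]
Written out:
  5.6441 phi_1 + 3.0217 phi_2 = 3.0217
  3.0217 phi_1 + 5.6441 phi_2 = 1.9438
Solve by Cramer's rule:
  det = gamma(0)^2 - gamma(1)^2 = (5.6441)^2 - (3.0217)^2 = 31.85586481 - 9.13067089 = 22.72519392
  phi_hat_1 = [gamma(1) gamma(0) - gamma(1) gamma(2)] / det = [(3.0217)(5.6441) - (3.0217)(1.9438)] / 22.72519392 = 11.18119651 / 22.72519392 = 0.492
  phi_hat_2 = [gamma(0) gamma(2) - gamma(1)^2] / det = [(5.6441)(1.9438) - (3.0217)^2] / 22.72519392 = 1.84033069 / 22.72519392 = 0.081
So phi_hat = [0.4920, 0.0810].
Therefore phi_hat_2 = 0.0810.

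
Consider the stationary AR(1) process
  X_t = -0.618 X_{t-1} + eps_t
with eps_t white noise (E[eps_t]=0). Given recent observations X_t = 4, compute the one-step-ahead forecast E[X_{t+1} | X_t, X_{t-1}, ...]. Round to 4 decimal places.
E[X_{t+1} \mid \mathcal F_t] = -2.4720

For an AR(p) model X_t = c + sum_i phi_i X_{t-i} + eps_t, the
one-step-ahead conditional mean is
  E[X_{t+1} | X_t, ...] = c + sum_i phi_i X_{t+1-i}.
Substitute known values:
  E[X_{t+1} | ...] = (-0.618) * (4)
                   = -2.4720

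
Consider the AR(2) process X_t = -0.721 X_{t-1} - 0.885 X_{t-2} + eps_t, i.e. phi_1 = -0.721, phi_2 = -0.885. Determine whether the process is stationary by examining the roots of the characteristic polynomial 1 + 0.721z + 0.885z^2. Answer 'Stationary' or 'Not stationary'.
\text{Stationary}

The AR(p) characteristic polynomial is P(z) = 1 + 0.721z + 0.885z^2.
Stationarity requires all roots to lie outside the unit circle, i.e. |z| > 1 for every root.
Set 1 + (0.721) z + (0.885) z^2 = 0, i.e. a z^2 + b z + c = 0 with a = 0.885, b = 0.721, c = 1.
Discriminant D = b^2 - 4ac = (0.721)^2 - 4*(0.885)*1 = 0.519841 - (3.54) = -3.020159.
D < 0, so the roots are the complex-conjugate pair z = (-b +/- i sqrt(-D)) / (2a) = -0.4073 +/- 0.9818i.
For a conjugate pair |z|^2 = z * conj(z) = (product of roots) = c/a = 1/(0.885) = 1.129944, so |z| = sqrt(1.129944) = 1.063 for both roots.
Moduli of all roots: 1.0630, 1.0630.
All moduli strictly greater than 1? Yes.
Verdict: Stationary.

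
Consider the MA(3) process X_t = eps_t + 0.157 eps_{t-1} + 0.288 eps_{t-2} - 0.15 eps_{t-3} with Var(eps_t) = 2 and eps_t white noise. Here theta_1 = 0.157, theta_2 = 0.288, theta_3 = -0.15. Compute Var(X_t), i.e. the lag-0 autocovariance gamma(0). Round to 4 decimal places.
\gamma(0) = 2.2602

For an MA(q) process X_t = eps_t + sum_i theta_i eps_{t-i} with
Var(eps_t) = sigma^2, the variance is
  gamma(0) = sigma^2 * (1 + sum_i theta_i^2).
  sum_i theta_i^2 = (0.157)^2 + (0.288)^2 + (-0.15)^2 = 0.024649 + 0.082944 + 0.0225 = 0.130093.
  gamma(0) = 2 * (1 + 0.130093) = 2 * 1.130093 = 2.260186, which rounds to 2.2602.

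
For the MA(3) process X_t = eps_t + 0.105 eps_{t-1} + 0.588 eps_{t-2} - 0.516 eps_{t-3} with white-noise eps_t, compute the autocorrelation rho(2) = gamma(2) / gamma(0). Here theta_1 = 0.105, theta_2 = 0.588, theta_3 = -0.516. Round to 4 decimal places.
\rho(2) = 0.3289

For an MA(q) process with theta_0 = 1, the autocovariance is
  gamma(k) = sigma^2 * sum_{i=0..q-k} theta_i * theta_{i+k},
and rho(k) = gamma(k) / gamma(0). Sigma^2 cancels.
  numerator   = (1)*(0.588) + (0.105)*(-0.516) = 0.53382.
  denominator = (1)^2 + (0.105)^2 + (0.588)^2 + (-0.516)^2 = 1.623025.
  rho(2) = 0.53382 / 1.623025 = 0.3289.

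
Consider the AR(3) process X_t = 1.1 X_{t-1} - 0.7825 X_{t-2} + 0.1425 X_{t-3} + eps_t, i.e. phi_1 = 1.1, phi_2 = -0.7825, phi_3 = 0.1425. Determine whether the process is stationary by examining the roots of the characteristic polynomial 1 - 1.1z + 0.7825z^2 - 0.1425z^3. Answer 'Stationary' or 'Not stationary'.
\text{Stationary}

The AR(p) characteristic polynomial is P(z) = 1 - 1.1z + 0.7825z^2 - 0.1425z^3.
Stationarity requires all roots to lie outside the unit circle, i.e. |z| > 1 for every root.
Degree 3: look for a simple real root z0 first, then factor out (1 - z/z0) and solve the remaining quadratic.
Testing z0 = 4: P(4) = 1 + (-1.1)(4) + (0.7825)(4)^2 + (-0.1425)(4)^3
  = 1 + (-4.4) + (12.52) + (-9.12) = 0.  So z_0 = 4 is a root, |z_0| = 4.
Divide out the factor (1 - 0.25 z) = (1 - z/z0) (since 1/z0 = 0.25):
  P(z) = (1 - 0.25 z)(1 + (-0.85) z + (0.57) z^2)
  [check: z-coef -0.85 - (0.25) = -1.1; z^2-coef 0.57 - (0.25)(-0.85) = 0.7825; z^3-coef -(0.25)(0.57) = -0.1425.]
Remaining roots from the quadratic factor 1 + (-0.85) z + (0.57) z^2:
  Set 1 + (-0.85) z + (0.57) z^2 = 0, i.e. a z^2 + b z + c = 0 with a = 0.57, b = -0.85, c = 1.
  Discriminant D = b^2 - 4ac = (-0.85)^2 - 4*(0.57)*1 = 0.7225 - (2.28) = -1.5575.
  D < 0, so the roots are the complex-conjugate pair z = (-b +/- i sqrt(-D)) / (2a) = 0.7456 +/- 1.0947i.
  For a conjugate pair |z|^2 = z * conj(z) = (product of roots) = c/a = 1/(0.57) = 1.754386, so |z| = sqrt(1.754386) = 1.3245 for both roots.
Moduli of all roots: 4.0000, 1.3245, 1.3245.
All moduli strictly greater than 1? Yes.
Verdict: Stationary.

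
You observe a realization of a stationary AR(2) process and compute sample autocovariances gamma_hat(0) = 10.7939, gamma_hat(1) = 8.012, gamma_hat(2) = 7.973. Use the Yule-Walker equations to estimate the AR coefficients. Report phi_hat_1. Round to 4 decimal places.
\hat\phi_{1} = 0.4320

The Yule-Walker equations for an AR(p) process read, in matrix form,
  Gamma_p phi = r_p,   with   (Gamma_p)_{ij} = gamma(|i - j|),
                       (r_p)_i = gamma(i),   i,j = 1..p.
Substitute the sample gammas (Toeplitz matrix and right-hand side of size 2):
  Gamma_p = [[10.7939, 8.012], [8.012, 10.7939]]
  r_p     = [8.012, 7.973]
Written out:
  10.7939 phi_1 + 8.012 phi_2 = 8.012
  8.012 phi_1 + 10.7939 phi_2 = 7.973
Solve by Cramer's rule:
  det = gamma(0)^2 - gamma(1)^2 = (10.7939)^2 - (8.012)^2 = 116.50827721 - 64.192144 = 52.31613321
  phi_hat_1 = [gamma(1) gamma(0) - gamma(1) gamma(2)] / det = [(8.012)(10.7939) - (8.012)(7.973)] / 52.31613321 = 22.6010508 / 52.31613321 = 0.432
  phi_hat_2 = [gamma(0) gamma(2) - gamma(1)^2] / det = [(10.7939)(7.973) - (8.012)^2] / 52.31613321 = 21.8676207 / 52.31613321 = 0.418
So phi_hat = [0.4320, 0.4180].
Therefore phi_hat_1 = 0.4320.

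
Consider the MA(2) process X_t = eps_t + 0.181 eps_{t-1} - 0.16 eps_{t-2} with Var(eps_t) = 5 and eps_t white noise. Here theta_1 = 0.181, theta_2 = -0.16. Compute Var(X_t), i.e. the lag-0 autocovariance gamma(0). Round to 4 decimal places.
\gamma(0) = 5.2918

For an MA(q) process X_t = eps_t + sum_i theta_i eps_{t-i} with
Var(eps_t) = sigma^2, the variance is
  gamma(0) = sigma^2 * (1 + sum_i theta_i^2).
  sum_i theta_i^2 = (0.181)^2 + (-0.16)^2 = 0.032761 + 0.0256 = 0.058361.
  gamma(0) = 5 * (1 + 0.058361) = 5 * 1.058361 = 5.291805, which rounds to 5.2918.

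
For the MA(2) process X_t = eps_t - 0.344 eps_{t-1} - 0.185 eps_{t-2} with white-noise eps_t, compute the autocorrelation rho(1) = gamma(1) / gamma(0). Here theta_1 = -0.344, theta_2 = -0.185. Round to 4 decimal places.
\rho(1) = -0.2432

For an MA(q) process with theta_0 = 1, the autocovariance is
  gamma(k) = sigma^2 * sum_{i=0..q-k} theta_i * theta_{i+k},
and rho(k) = gamma(k) / gamma(0). Sigma^2 cancels.
  numerator   = (1)*(-0.344) + (-0.344)*(-0.185) = -0.28036.
  denominator = (1)^2 + (-0.344)^2 + (-0.185)^2 = 1.152561.
  rho(1) = -0.28036 / 1.152561 = -0.2432.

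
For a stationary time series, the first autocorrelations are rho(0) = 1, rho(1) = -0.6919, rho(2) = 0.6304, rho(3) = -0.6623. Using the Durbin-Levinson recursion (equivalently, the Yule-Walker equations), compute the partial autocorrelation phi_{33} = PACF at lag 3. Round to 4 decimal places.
\phi_{33} = -0.3180

The PACF at lag k is phi_{kk}, the last component of the solution
to the Yule-Walker system G_k phi = r_k where
  (G_k)_{ij} = rho(|i - j|), (r_k)_i = rho(i), i,j = 1..k.
Equivalently, Durbin-Levinson gives phi_{kk} iteratively:
  phi_{11} = rho(1)
  phi_{kk} = [rho(k) - sum_{j=1..k-1} phi_{k-1,j} rho(k-j)]
            / [1 - sum_{j=1..k-1} phi_{k-1,j} rho(j)],
  phi_{k,j} = phi_{k-1,j} - phi_{kk} phi_{k-1,k-j},  j = 1..k-1.
Step k = 1:
  phi_11 = rho(1) = -0.6919.
Step k = 2:
  phi_22 = [rho(2) - phi_11 rho(1)] / [1 - phi_11 rho(1)] = [0.6304 - (-0.6919)(-0.6919)] / [1 - (-0.6919)(-0.6919)]
         = 0.15167439 / 0.52127439 = 0.290968.
  Update: phi_21 = phi_11 - phi_22 phi_11 = -0.6919 - (0.290968)(-0.6919) = -0.490579.
Step k = 3:
  phi_33 = [rho(3) - phi_21 rho(2) - phi_22 rho(1)] / [1 - phi_21 rho(1) - phi_22 rho(2)]
    numerator   = -0.6623 - (-0.490579)(0.6304) - (0.290968)(-0.6919) = -0.15171798
    denominator = 1 - (-0.490579)(-0.6919) - (0.290968)(0.6304) = 0.47714193
  phi_33 = -0.15171798 / 0.47714193 = -0.318.
Therefore phi_{33} = -0.3180.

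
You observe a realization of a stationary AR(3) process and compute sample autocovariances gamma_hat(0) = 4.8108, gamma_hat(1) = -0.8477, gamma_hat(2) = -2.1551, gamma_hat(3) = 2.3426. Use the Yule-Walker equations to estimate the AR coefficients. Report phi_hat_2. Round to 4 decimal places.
\hat\phi_{2} = -0.3930

The Yule-Walker equations for an AR(p) process read, in matrix form,
  Gamma_p phi = r_p,   with   (Gamma_p)_{ij} = gamma(|i - j|),
                       (r_p)_i = gamma(i),   i,j = 1..p.
Substitute the sample gammas (Toeplitz matrix and right-hand side of size 3):
  Gamma_p = [[4.8108, -0.8477, -2.1551], [-0.8477, 4.8108, -0.8477], [-2.1551, -0.8477, 4.8108]]
  r_p     = [-0.8477, -2.1551, 2.3426]
Written out (R1..R3):
  (R1) 4.8108 phi_1 - 0.8477 phi_2 - 2.1551 phi_3 = -0.8477
  (R2) -0.8477 phi_1 + 4.8108 phi_2 - 0.8477 phi_3 = -2.1551
  (R3) -2.1551 phi_1 - 0.8477 phi_2 + 4.8108 phi_3 = 2.3426
Gaussian elimination:
  R2 <- R2 - (-0.8477/4.8108) R1 = R2 - (-0.176208) R1:  4.661429 phi_2 - 1.227445 phi_3 = -2.304471
  R3 <- R3 - (-2.1551/4.8108) R1 = R3 - (-0.447971) R1:  -1.227445 phi_2 + 3.845377 phi_3 = 1.962855
  R3 <- R3 - (-1.227445/4.661429) R2 = R3 - (-0.26332) R2:  3.522167 phi_3 = 1.356043
Back-substitution:
  phi_hat_3 = 1.356043 / 3.522167 = 0.385002
  phi_hat_2 = (-2.304471 - (-1.227445)(0.385002)) / 4.661429 = -0.392992
  phi_hat_1 = (-0.8477 - (-0.8477)(-0.392992) - (-2.1551)(0.385002)) / 4.8108 = -0.072986
So phi_hat = [-0.0730, -0.3930, 0.3850].
Therefore phi_hat_2 = -0.3930.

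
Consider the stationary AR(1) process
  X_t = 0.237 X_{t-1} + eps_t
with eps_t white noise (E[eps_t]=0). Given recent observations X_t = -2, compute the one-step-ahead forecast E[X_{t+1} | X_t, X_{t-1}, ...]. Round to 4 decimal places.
E[X_{t+1} \mid \mathcal F_t] = -0.4740

For an AR(p) model X_t = c + sum_i phi_i X_{t-i} + eps_t, the
one-step-ahead conditional mean is
  E[X_{t+1} | X_t, ...] = c + sum_i phi_i X_{t+1-i}.
Substitute known values:
  E[X_{t+1} | ...] = (0.237) * (-2)
                   = -0.4740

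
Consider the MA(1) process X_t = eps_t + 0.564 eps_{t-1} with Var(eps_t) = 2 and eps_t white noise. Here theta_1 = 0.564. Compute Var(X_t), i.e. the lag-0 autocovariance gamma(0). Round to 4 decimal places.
\gamma(0) = 2.6362

For an MA(q) process X_t = eps_t + sum_i theta_i eps_{t-i} with
Var(eps_t) = sigma^2, the variance is
  gamma(0) = sigma^2 * (1 + sum_i theta_i^2).
  sum_i theta_i^2 = (0.564)^2 = 0.318096.
  gamma(0) = 2 * (1 + 0.318096) = 2 * 1.318096 = 2.636192, which rounds to 2.6362.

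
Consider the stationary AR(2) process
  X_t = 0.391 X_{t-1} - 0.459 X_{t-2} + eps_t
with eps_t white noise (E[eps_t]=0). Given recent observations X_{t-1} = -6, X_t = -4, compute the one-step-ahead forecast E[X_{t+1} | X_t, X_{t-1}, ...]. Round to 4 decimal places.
E[X_{t+1} \mid \mathcal F_t] = 1.1900

For an AR(p) model X_t = c + sum_i phi_i X_{t-i} + eps_t, the
one-step-ahead conditional mean is
  E[X_{t+1} | X_t, ...] = c + sum_i phi_i X_{t+1-i}.
Substitute known values:
  E[X_{t+1} | ...] = (0.391) * (-4) + (-0.459) * (-6)
                   = 1.1900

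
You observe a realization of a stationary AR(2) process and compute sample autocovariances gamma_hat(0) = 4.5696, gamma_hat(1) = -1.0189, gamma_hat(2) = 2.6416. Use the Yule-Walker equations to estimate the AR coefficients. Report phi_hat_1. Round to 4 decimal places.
\hat\phi_{1} = -0.0990

The Yule-Walker equations for an AR(p) process read, in matrix form,
  Gamma_p phi = r_p,   with   (Gamma_p)_{ij} = gamma(|i - j|),
                       (r_p)_i = gamma(i),   i,j = 1..p.
Substitute the sample gammas (Toeplitz matrix and right-hand side of size 2):
  Gamma_p = [[4.5696, -1.0189], [-1.0189, 4.5696]]
  r_p     = [-1.0189, 2.6416]
Written out:
  4.5696 phi_1 - 1.0189 phi_2 = -1.0189
  -1.0189 phi_1 + 4.5696 phi_2 = 2.6416
Solve by Cramer's rule:
  det = gamma(0)^2 - gamma(1)^2 = (4.5696)^2 - (-1.0189)^2 = 20.88124416 - 1.03815721 = 19.84308695
  phi_hat_1 = [gamma(1) gamma(0) - gamma(1) gamma(2)] / det = [(-1.0189)(4.5696) - (-1.0189)(2.6416)] / 19.84308695 = -1.9644392 / 19.84308695 = -0.099
  phi_hat_2 = [gamma(0) gamma(2) - gamma(1)^2] / det = [(4.5696)(2.6416) - (-1.0189)^2] / 19.84308695 = 11.03289815 / 19.84308695 = 0.556
So phi_hat = [-0.0990, 0.5560].
Therefore phi_hat_1 = -0.0990.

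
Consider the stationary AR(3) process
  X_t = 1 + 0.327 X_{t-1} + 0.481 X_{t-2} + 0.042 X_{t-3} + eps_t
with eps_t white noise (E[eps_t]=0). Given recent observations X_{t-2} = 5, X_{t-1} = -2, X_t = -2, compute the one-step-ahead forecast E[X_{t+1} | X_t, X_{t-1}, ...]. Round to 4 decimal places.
E[X_{t+1} \mid \mathcal F_t] = -0.4060

For an AR(p) model X_t = c + sum_i phi_i X_{t-i} + eps_t, the
one-step-ahead conditional mean is
  E[X_{t+1} | X_t, ...] = c + sum_i phi_i X_{t+1-i}.
Substitute known values:
  E[X_{t+1} | ...] = 1 + (0.327) * (-2) + (0.481) * (-2) + (0.042) * (5)
                   = -0.4060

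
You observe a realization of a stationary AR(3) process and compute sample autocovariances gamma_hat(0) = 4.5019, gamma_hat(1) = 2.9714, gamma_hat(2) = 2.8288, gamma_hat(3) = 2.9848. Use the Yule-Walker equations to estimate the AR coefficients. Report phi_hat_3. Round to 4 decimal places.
\hat\phi_{3} = 0.3300

The Yule-Walker equations for an AR(p) process read, in matrix form,
  Gamma_p phi = r_p,   with   (Gamma_p)_{ij} = gamma(|i - j|),
                       (r_p)_i = gamma(i),   i,j = 1..p.
Substitute the sample gammas (Toeplitz matrix and right-hand side of size 3):
  Gamma_p = [[4.5019, 2.9714, 2.8288], [2.9714, 4.5019, 2.9714], [2.8288, 2.9714, 4.5019]]
  r_p     = [2.9714, 2.8288, 2.9848]
Written out (R1..R3):
  (R1) 4.5019 phi_1 + 2.9714 phi_2 + 2.8288 phi_3 = 2.9714
  (R2) 2.9714 phi_1 + 4.5019 phi_2 + 2.9714 phi_3 = 2.8288
  (R3) 2.8288 phi_1 + 2.9714 phi_2 + 4.5019 phi_3 = 2.9848
Gaussian elimination:
  R2 <- R2 - (2.9714/4.5019) R1 = R2 - (0.660032) R1:  2.54068 phi_2 + 1.1043 phi_3 = 0.86758
  R3 <- R3 - (2.8288/4.5019) R1 = R3 - (0.628357) R1:  1.1043 phi_2 + 2.724404 phi_3 = 1.1177
  R3 <- R3 - (1.1043/2.54068) R2 = R3 - (0.434648) R2:  2.244423 phi_3 = 0.740609
Back-substitution:
  phi_hat_3 = 0.740609 / 2.244423 = 0.329977
  phi_hat_2 = (0.86758 - (1.1043)(0.329977)) / 2.54068 = 0.198052
  phi_hat_1 = (2.9714 - (2.9714)(0.198052) - (2.8288)(0.329977)) / 4.5019 = 0.321968
So phi_hat = [0.3220, 0.1981, 0.3300].
Therefore phi_hat_3 = 0.3300.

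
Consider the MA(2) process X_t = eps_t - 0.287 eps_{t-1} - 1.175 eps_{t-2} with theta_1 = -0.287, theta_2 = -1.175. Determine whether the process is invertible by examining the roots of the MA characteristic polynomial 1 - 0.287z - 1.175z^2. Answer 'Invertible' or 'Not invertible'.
\text{Not invertible}

The MA(q) characteristic polynomial is P(z) = 1 - 0.287z - 1.175z^2.
Invertibility requires all roots to lie outside the unit circle, i.e. |z| > 1 for every root.
Set 1 + (-0.287) z + (-1.175) z^2 = 0, i.e. a z^2 + b z + c = 0 with a = -1.175, b = -0.287, c = 1.
Discriminant D = b^2 - 4ac = (-0.287)^2 - 4*(-1.175)*1 = 0.082369 - (-4.7) = 4.782369.
D >= 0, so the roots are real: z = (-b +/- sqrt(D)) / (2a) = (0.287 +/- 2.186863) / (-2.35).
  z_1 = (0.287 + 2.186863) / (-2.35) = -1.0527,   |z_1| = 1.0527.
  z_2 = (0.287 - 2.186863) / (-2.35) = 0.8085,   |z_2| = 0.8085.
Moduli of all roots: 1.0527, 0.8085.
All moduli strictly greater than 1? No.
Verdict: Not invertible.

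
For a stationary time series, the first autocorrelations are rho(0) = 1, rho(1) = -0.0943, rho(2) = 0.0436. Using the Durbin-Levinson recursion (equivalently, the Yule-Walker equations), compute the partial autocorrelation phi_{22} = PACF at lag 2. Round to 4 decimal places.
\phi_{22} = 0.0350

The PACF at lag k is phi_{kk}, the last component of the solution
to the Yule-Walker system G_k phi = r_k where
  (G_k)_{ij} = rho(|i - j|), (r_k)_i = rho(i), i,j = 1..k.
Equivalently, Durbin-Levinson gives phi_{kk} iteratively:
  phi_{11} = rho(1)
  phi_{kk} = [rho(k) - sum_{j=1..k-1} phi_{k-1,j} rho(k-j)]
            / [1 - sum_{j=1..k-1} phi_{k-1,j} rho(j)],
  phi_{k,j} = phi_{k-1,j} - phi_{kk} phi_{k-1,k-j},  j = 1..k-1.
Step k = 1:
  phi_11 = rho(1) = -0.0943.
Step k = 2:
  phi_22 = [rho(2) - phi_11 rho(1)] / [1 - phi_11 rho(1)] = [0.0436 - (-0.0943)(-0.0943)] / [1 - (-0.0943)(-0.0943)]
         = 0.03470751 / 0.99110751 = 0.035.
Therefore phi_{22} = 0.0350.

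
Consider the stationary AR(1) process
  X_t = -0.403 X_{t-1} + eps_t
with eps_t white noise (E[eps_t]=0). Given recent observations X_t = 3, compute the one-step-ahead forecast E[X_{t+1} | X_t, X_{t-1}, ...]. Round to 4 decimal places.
E[X_{t+1} \mid \mathcal F_t] = -1.2090

For an AR(p) model X_t = c + sum_i phi_i X_{t-i} + eps_t, the
one-step-ahead conditional mean is
  E[X_{t+1} | X_t, ...] = c + sum_i phi_i X_{t+1-i}.
Substitute known values:
  E[X_{t+1} | ...] = (-0.403) * (3)
                   = -1.2090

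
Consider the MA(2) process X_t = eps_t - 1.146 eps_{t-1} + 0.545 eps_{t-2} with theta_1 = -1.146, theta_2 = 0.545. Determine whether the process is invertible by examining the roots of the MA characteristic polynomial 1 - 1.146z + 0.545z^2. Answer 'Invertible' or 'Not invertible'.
\text{Invertible}

The MA(q) characteristic polynomial is P(z) = 1 - 1.146z + 0.545z^2.
Invertibility requires all roots to lie outside the unit circle, i.e. |z| > 1 for every root.
Set 1 + (-1.146) z + (0.545) z^2 = 0, i.e. a z^2 + b z + c = 0 with a = 0.545, b = -1.146, c = 1.
Discriminant D = b^2 - 4ac = (-1.146)^2 - 4*(0.545)*1 = 1.313316 - (2.18) = -0.866684.
D < 0, so the roots are the complex-conjugate pair z = (-b +/- i sqrt(-D)) / (2a) = 1.0514 +/- 0.8541i.
For a conjugate pair |z|^2 = z * conj(z) = (product of roots) = c/a = 1/(0.545) = 1.834862, so |z| = sqrt(1.834862) = 1.3546 for both roots.
Moduli of all roots: 1.3546, 1.3546.
All moduli strictly greater than 1? Yes.
Verdict: Invertible.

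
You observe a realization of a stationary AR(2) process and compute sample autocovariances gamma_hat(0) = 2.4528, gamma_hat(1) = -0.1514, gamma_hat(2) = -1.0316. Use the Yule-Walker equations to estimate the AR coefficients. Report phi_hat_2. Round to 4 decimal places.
\hat\phi_{2} = -0.4260

The Yule-Walker equations for an AR(p) process read, in matrix form,
  Gamma_p phi = r_p,   with   (Gamma_p)_{ij} = gamma(|i - j|),
                       (r_p)_i = gamma(i),   i,j = 1..p.
Substitute the sample gammas (Toeplitz matrix and right-hand side of size 2):
  Gamma_p = [[2.4528, -0.1514], [-0.1514, 2.4528]]
  r_p     = [-0.1514, -1.0316]
Written out:
  2.4528 phi_1 - 0.1514 phi_2 = -0.1514
  -0.1514 phi_1 + 2.4528 phi_2 = -1.0316
Solve by Cramer's rule:
  det = gamma(0)^2 - gamma(1)^2 = (2.4528)^2 - (-0.1514)^2 = 6.01622784 - 0.02292196 = 5.99330588
  phi_hat_1 = [gamma(1) gamma(0) - gamma(1) gamma(2)] / det = [(-0.1514)(2.4528) - (-0.1514)(-1.0316)] / 5.99330588 = -0.52753816 / 5.99330588 = -0.088
  phi_hat_2 = [gamma(0) gamma(2) - gamma(1)^2] / det = [(2.4528)(-1.0316) - (-0.1514)^2] / 5.99330588 = -2.55323044 / 5.99330588 = -0.426
So phi_hat = [-0.0880, -0.4260].
Therefore phi_hat_2 = -0.4260.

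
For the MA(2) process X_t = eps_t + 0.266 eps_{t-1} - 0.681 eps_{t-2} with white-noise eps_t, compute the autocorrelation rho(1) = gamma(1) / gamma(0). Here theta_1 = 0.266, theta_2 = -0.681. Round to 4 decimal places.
\rho(1) = 0.0553

For an MA(q) process with theta_0 = 1, the autocovariance is
  gamma(k) = sigma^2 * sum_{i=0..q-k} theta_i * theta_{i+k},
and rho(k) = gamma(k) / gamma(0). Sigma^2 cancels.
  numerator   = (1)*(0.266) + (0.266)*(-0.681) = 0.084854.
  denominator = (1)^2 + (0.266)^2 + (-0.681)^2 = 1.534517.
  rho(1) = 0.084854 / 1.534517 = 0.0553.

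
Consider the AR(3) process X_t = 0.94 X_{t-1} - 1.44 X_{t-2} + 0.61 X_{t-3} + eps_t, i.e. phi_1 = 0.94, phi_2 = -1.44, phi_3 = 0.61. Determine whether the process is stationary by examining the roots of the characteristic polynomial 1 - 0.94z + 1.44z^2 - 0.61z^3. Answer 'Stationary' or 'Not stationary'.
\text{Not stationary}

The AR(p) characteristic polynomial is P(z) = 1 - 0.94z + 1.44z^2 - 0.61z^3.
Stationarity requires all roots to lie outside the unit circle, i.e. |z| > 1 for every root.
Degree 3: look for a simple real root z0 first, then factor out (1 - z/z0) and solve the remaining quadratic.
Testing z0 = 2: P(2) = 1 + (-0.94)(2) + (1.44)(2)^2 + (-0.61)(2)^3
  = 1 + (-1.88) + (5.76) + (-4.88) = 0.  So z_0 = 2 is a root, |z_0| = 2.
Divide out the factor (1 - 0.5 z) = (1 - z/z0) (since 1/z0 = 0.5):
  P(z) = (1 - 0.5 z)(1 + (-0.44) z + (1.22) z^2)
  [check: z-coef -0.44 - (0.5) = -0.94; z^2-coef 1.22 - (0.5)(-0.44) = 1.44; z^3-coef -(0.5)(1.22) = -0.61.]
Remaining roots from the quadratic factor 1 + (-0.44) z + (1.22) z^2:
  Set 1 + (-0.44) z + (1.22) z^2 = 0, i.e. a z^2 + b z + c = 0 with a = 1.22, b = -0.44, c = 1.
  Discriminant D = b^2 - 4ac = (-0.44)^2 - 4*(1.22)*1 = 0.1936 - (4.88) = -4.6864.
  D < 0, so the roots are the complex-conjugate pair z = (-b +/- i sqrt(-D)) / (2a) = 0.1803 +/- 0.8872i.
  For a conjugate pair |z|^2 = z * conj(z) = (product of roots) = c/a = 1/(1.22) = 0.819672, so |z| = sqrt(0.819672) = 0.9054 for both roots.
Moduli of all roots: 2.0000, 0.9054, 0.9054.
All moduli strictly greater than 1? No.
Verdict: Not stationary.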